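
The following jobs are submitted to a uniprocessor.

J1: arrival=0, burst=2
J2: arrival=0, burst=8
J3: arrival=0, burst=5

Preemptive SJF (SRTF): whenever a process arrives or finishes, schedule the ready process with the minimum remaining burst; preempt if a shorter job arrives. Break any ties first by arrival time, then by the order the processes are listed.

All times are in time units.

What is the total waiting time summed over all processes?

9

Timeline: | J1 0-2 | J3 2-7 | J2 7-15 |
Completion: J1=2  J2=15  J3=7
Turnaround (C−A): J1=2  J2=15  J3=7
Waiting = turnaround − burst: J1=0, J2=7, J3=2
Total waiting = 0 + 7 + 2 = 9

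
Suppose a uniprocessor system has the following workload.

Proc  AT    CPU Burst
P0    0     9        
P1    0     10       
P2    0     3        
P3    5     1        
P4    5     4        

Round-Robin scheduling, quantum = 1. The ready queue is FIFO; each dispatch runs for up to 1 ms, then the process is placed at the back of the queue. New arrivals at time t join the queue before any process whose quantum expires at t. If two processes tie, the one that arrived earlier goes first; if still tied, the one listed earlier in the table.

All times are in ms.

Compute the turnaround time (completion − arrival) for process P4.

Schedule: | P0 0-1 | P1 1-2 | P2 2-3 | P0 3-4 | P1 4-5 | P2 5-6 | P0 6-7 | P3 7-8 | P4 8-9 | P1 9-10 | P2 10-11 | P0 11-12 | P4 12-13 | P1 13-14 | P0 14-15 | P4 15-16 | P1 16-17 | P0 17-18 | P4 18-19 | P1 19-20 | P0 20-21 | P1 21-22 | P0 22-23 | P1 23-24 | P0 24-25 | P1 25-27 |
Completion: P0=25  P1=27  P2=11  P3=8  P4=19
Turnaround(P4) = completion − arrival = 19 − 5 = 14

14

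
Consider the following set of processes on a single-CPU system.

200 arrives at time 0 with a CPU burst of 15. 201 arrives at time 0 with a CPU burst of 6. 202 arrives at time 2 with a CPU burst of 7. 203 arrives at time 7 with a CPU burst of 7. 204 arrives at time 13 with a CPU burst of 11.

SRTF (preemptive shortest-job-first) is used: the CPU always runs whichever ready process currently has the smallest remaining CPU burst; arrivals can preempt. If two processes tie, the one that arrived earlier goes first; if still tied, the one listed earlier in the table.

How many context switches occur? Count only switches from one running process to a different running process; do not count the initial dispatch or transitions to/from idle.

Timeline: | 201 0-6 | 202 6-13 | 203 13-20 | 204 20-31 | 200 31-46 |
Completion: 200=46  201=6  202=13  203=20  204=31

4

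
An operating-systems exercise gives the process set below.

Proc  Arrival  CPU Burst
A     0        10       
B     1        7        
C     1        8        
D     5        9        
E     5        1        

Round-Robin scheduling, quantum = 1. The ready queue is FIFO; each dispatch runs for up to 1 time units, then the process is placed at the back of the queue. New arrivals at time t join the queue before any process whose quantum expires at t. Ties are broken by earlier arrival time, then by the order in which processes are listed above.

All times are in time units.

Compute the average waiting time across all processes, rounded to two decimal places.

Gantt: | A 0-1 | B 1-2 | C 2-3 | A 3-4 | B 4-5 | C 5-6 | A 6-7 | D 7-8 | E 8-9 | B 9-10 | C 10-11 | A 11-12 | D 12-13 | B 13-14 | C 14-15 | A 15-16 | D 16-17 | B 17-18 | C 18-19 | A 19-20 | D 20-21 | B 21-22 | C 22-23 | A 23-24 | D 24-25 | B 25-26 | C 26-27 | A 27-28 | D 28-29 | C 29-30 | A 30-31 | D 31-32 | A 32-33 | D 33-35 |
Completion: A=33  B=26  C=30  D=35  E=9
Turnaround (C−A): A=33  B=25  C=29  D=30  E=4
Waiting times: A=23, B=18, C=21, D=21, E=3
Average waiting = (23+18+21+21+3) / 5 = 86/5 = 17.20

17.20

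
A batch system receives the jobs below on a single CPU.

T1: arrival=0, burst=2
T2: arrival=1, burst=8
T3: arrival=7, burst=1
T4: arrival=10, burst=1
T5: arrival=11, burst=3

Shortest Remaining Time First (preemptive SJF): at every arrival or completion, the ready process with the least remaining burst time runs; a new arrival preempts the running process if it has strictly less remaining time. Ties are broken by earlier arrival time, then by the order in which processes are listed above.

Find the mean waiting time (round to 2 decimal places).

0.80

Gantt: | T1 0-2 | T2 2-7 | T3 7-8 | T2 8-11 | T4 11-12 | T5 12-15 |
Completion: T1=2  T2=11  T3=8  T4=12  T5=15
Waiting times: T1=0, T2=2, T3=0, T4=1, T5=1
Average waiting = (0+2+0+1+1) / 5 = 4/5 = 0.80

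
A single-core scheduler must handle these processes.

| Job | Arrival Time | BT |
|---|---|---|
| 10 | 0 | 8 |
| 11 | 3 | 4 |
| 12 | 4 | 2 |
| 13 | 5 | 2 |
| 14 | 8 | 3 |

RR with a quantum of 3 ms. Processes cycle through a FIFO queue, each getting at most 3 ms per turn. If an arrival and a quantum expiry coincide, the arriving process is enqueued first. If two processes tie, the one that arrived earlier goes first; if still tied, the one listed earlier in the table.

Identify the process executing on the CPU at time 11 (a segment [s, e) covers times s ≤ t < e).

Timeline: | 10 0-3 | 11 3-6 | 10 6-9 | 12 9-11 | 13 11-13 | 11 13-14 | 14 14-17 | 10 17-19 |
Completion: 10=19  11=14  12=11  13=13  14=17

13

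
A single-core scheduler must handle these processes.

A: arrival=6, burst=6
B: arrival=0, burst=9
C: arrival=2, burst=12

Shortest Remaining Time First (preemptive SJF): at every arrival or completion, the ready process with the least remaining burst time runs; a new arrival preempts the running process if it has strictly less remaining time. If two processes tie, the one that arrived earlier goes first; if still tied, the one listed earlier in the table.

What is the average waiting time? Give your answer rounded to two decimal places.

Gantt: | B 0-9 | A 9-15 | C 15-27 |
Completion: A=15  B=9  C=27
Waiting times: A=3, B=0, C=13
Average waiting = (3+0+13) / 3 = 16/3 = 5.33

5.33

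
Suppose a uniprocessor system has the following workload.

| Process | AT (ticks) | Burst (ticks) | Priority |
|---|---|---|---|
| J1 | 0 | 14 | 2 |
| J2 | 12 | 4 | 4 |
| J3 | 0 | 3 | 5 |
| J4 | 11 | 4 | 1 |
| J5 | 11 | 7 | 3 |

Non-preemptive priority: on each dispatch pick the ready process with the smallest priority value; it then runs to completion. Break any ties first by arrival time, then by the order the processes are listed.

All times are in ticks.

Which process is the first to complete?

J1

Gantt: | J1 0-14 | J4 14-18 | J5 18-25 | J2 25-29 | J3 29-32 |
Completion: J1=14  J2=29  J3=32  J4=18  J5=25
Finish order: J1 → J4 → J5 → J2 → J3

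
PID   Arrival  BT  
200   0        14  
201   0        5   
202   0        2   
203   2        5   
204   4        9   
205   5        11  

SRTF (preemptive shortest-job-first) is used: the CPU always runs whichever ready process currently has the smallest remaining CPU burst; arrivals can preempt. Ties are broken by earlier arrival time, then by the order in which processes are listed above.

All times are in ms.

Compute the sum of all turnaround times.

109

Schedule: | 202 0-2 | 201 2-7 | 203 7-12 | 204 12-21 | 205 21-32 | 200 32-46 |
Completion: 200=46  201=7  202=2  203=12  204=21  205=32
Turnaround (C−A): 200=46  201=7  202=2  203=10  204=17  205=27
Turnaround = completion − arrival: 200=46, 201=7, 202=2, 203=10, 204=17, 205=27
Total turnaround = 46 + 7 + 2 + 10 + 17 + 27 = 109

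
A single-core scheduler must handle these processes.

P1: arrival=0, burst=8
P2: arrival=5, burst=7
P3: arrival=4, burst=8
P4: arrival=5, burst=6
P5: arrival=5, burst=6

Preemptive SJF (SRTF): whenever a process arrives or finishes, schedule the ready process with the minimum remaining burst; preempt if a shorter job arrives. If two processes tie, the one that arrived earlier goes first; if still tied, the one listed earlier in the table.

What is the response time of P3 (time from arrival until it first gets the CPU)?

Schedule: | P1 0-8 | P4 8-14 | P5 14-20 | P2 20-27 | P3 27-35 |
Completion: P1=8  P2=27  P3=35  P4=14  P5=20
Response(P3) = first start − arrival = 27 − 4 = 23

23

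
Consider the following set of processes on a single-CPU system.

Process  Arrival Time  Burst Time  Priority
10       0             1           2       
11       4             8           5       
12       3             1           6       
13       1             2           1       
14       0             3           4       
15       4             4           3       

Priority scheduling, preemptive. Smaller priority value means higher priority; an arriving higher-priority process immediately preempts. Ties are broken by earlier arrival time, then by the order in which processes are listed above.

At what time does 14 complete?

Gantt: | 10 0-1 | 13 1-3 | 14 3-4 | 15 4-8 | 14 8-10 | 11 10-18 | 12 18-19 |
Completion: 10=1  11=18  12=19  13=3  14=10  15=8

10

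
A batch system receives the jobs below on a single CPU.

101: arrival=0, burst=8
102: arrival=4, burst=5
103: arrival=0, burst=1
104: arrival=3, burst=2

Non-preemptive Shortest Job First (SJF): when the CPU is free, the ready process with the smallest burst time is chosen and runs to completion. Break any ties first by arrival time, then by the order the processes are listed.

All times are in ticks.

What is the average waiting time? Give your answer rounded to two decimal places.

3.50

Gantt: | 103 0-1 | 101 1-9 | 104 9-11 | 102 11-16 |
Completion: 101=9  102=16  103=1  104=11
Turnaround (C−A): 101=9  102=12  103=1  104=8
Waiting times: 101=1, 102=7, 103=0, 104=6
Average waiting = (1+7+0+6) / 4 = 14/4 = 3.50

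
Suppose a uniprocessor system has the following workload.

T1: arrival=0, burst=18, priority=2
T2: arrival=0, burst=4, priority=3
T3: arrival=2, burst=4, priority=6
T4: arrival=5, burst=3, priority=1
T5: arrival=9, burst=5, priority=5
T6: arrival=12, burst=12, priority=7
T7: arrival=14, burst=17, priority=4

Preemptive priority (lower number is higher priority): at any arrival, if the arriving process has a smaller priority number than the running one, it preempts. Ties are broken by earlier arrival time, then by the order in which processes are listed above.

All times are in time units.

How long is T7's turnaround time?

Gantt: | T1 0-5 | T4 5-8 | T1 8-21 | T2 21-25 | T7 25-42 | T5 42-47 | T3 47-51 | T6 51-63 |
Completion: T1=21  T2=25  T3=51  T4=8  T5=47  T6=63  T7=42
Turnaround (C−A): T1=21  T2=25  T3=49  T4=3  T5=38  T6=51  T7=28
Turnaround(T7) = completion − arrival = 42 − 14 = 28

28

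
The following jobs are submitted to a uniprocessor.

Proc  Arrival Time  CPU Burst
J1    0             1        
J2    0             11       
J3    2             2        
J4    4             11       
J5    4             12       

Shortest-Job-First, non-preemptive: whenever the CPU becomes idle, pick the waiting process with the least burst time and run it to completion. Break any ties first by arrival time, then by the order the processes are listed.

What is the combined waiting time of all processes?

42

Timeline: | J1 0-1 | J2 1-12 | J3 12-14 | J4 14-25 | J5 25-37 |
Completion: J1=1  J2=12  J3=14  J4=25  J5=37
Waiting = turnaround − burst: J1=0, J2=1, J3=10, J4=10, J5=21
Total waiting = 0 + 1 + 10 + 10 + 21 = 42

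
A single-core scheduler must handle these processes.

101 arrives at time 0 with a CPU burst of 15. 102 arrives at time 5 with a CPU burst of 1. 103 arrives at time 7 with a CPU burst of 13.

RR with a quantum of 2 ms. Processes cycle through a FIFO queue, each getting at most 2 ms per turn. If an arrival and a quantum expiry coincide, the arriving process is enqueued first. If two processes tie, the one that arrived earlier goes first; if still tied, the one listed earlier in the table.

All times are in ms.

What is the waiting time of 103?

9

Schedule: | 101 0-6 | 102 6-7 | 101 7-9 | 103 9-11 | 101 11-13 | 103 13-15 | 101 15-17 | 103 17-19 | 101 19-21 | 103 21-23 | 101 23-24 | 103 24-29 |
Completion: 101=24  102=7  103=29
Waiting(103) = turnaround − burst = 22 − 13 = 9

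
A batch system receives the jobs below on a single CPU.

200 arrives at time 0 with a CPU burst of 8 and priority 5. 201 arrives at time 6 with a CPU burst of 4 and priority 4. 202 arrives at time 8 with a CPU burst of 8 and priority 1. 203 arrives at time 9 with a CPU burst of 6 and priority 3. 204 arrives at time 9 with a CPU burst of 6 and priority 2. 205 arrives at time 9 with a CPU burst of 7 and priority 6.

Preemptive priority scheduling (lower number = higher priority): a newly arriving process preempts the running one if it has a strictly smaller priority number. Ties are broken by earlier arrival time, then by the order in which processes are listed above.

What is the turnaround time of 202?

8

Schedule: | 200 0-6 | 201 6-8 | 202 8-16 | 204 16-22 | 203 22-28 | 201 28-30 | 200 30-32 | 205 32-39 |
Completion: 200=32  201=30  202=16  203=28  204=22  205=39
Turnaround (C−A): 200=32  201=24  202=8  203=19  204=13  205=30
Turnaround(202) = completion − arrival = 16 − 8 = 8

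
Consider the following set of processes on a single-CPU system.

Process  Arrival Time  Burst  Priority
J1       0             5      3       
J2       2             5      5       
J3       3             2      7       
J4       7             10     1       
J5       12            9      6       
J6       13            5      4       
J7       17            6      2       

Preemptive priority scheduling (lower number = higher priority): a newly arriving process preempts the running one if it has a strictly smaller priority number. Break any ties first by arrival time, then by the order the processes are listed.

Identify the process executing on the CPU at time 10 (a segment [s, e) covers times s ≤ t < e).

Schedule: | J1 0-5 | J2 5-7 | J4 7-17 | J7 17-23 | J6 23-28 | J2 28-31 | J5 31-40 | J3 40-42 |
Completion: J1=5  J2=31  J3=42  J4=17  J5=40  J6=28  J7=23

J4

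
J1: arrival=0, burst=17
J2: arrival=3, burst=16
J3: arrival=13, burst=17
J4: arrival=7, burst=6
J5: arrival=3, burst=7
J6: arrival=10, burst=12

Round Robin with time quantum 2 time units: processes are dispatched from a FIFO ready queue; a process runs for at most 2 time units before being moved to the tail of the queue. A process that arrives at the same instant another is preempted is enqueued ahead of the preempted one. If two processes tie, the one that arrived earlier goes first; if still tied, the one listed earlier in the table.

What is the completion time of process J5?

39

Gantt: | J1 0-4 | J2 4-6 | J5 6-8 | J1 8-10 | J2 10-12 | J4 12-14 | J5 14-16 | J6 16-18 | J1 18-20 | J2 20-22 | J3 22-24 | J4 24-26 | J5 26-28 | J6 28-30 | J1 30-32 | J2 32-34 | J3 34-36 | J4 36-38 | J5 38-39 | J6 39-41 | J1 41-43 | J2 43-45 | J3 45-47 | J6 47-49 | J1 49-51 | J2 51-53 | J3 53-55 | J6 55-57 | J1 57-59 | J2 59-61 | J3 61-63 | J6 63-65 | J1 65-66 | J2 66-68 | J3 68-75 |
Completion: J1=66  J2=68  J3=75  J4=38  J5=39  J6=65
Turnaround (C−A): J1=66  J2=65  J3=62  J4=31  J5=36  J6=55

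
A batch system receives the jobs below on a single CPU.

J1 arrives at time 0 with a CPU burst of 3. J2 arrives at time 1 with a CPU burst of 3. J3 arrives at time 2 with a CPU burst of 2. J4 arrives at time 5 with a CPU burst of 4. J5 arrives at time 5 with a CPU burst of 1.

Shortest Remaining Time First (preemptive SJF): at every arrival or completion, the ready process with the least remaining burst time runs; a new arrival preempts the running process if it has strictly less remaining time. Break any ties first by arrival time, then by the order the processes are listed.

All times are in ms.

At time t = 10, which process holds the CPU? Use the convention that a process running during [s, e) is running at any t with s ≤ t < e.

J4

Schedule: | J1 0-3 | J3 3-5 | J5 5-6 | J2 6-9 | J4 9-13 |
Completion: J1=3  J2=9  J3=5  J4=13  J5=6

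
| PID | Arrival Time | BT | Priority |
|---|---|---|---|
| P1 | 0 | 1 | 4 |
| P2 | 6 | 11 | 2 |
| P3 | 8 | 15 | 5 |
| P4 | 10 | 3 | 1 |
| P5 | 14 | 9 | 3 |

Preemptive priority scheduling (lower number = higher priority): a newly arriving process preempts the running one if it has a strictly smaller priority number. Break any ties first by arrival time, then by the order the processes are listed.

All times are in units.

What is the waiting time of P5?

Timeline: | P1 0-1 | idle 1-6 | P2 6-10 | P4 10-13 | P2 13-20 | P5 20-29 | P3 29-44 |
Completion: P1=1  P2=20  P3=44  P4=13  P5=29
Waiting(P5) = turnaround − burst = 15 − 9 = 6

6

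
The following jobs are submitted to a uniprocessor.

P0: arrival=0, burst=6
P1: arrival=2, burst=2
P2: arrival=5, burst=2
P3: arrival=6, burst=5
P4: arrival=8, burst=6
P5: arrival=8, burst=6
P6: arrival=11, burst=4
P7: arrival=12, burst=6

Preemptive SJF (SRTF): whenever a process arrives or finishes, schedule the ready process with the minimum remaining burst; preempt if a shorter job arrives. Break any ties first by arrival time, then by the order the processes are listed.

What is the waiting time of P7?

19

Gantt: | P0 0-2 | P1 2-4 | P0 4-5 | P2 5-7 | P0 7-10 | P3 10-15 | P6 15-19 | P4 19-25 | P5 25-31 | P7 31-37 |
Completion: P0=10  P1=4  P2=7  P3=15  P4=25  P5=31  P6=19  P7=37
Turnaround (C−A): P0=10  P1=2  P2=2  P3=9  P4=17  P5=23  P6=8  P7=25
Waiting(P7) = turnaround − burst = 25 − 6 = 19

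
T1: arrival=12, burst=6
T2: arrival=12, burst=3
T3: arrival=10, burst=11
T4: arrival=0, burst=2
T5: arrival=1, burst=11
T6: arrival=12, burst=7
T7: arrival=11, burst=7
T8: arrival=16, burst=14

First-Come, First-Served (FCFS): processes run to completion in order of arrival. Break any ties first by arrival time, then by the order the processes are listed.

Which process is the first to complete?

T4

Timeline: | T4 0-2 | T5 2-13 | T3 13-24 | T7 24-31 | T1 31-37 | T2 37-40 | T6 40-47 | T8 47-61 |
Completion: T1=37  T2=40  T3=24  T4=2  T5=13  T6=47  T7=31  T8=61
Turnaround (C−A): T1=25  T2=28  T3=14  T4=2  T5=12  T6=35  T7=20  T8=45
Finish order: T4 → T5 → T3 → T7 → T1 → T2 → T6 → T8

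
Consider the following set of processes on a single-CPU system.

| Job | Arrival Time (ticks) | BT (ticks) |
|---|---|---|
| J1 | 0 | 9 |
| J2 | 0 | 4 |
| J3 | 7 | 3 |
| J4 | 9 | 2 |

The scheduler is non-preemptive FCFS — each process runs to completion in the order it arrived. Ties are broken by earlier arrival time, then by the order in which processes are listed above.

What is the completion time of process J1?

Timeline: | J1 0-9 | J2 9-13 | J3 13-16 | J4 16-18 |
Completion: J1=9  J2=13  J3=16  J4=18
Turnaround (C−A): J1=9  J2=13  J3=9  J4=9

9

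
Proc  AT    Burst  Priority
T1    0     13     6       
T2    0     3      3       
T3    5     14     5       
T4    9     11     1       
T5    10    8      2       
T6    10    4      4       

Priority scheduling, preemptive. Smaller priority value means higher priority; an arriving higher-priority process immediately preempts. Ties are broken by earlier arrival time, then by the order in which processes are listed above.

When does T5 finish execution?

28

Gantt: | T2 0-3 | T1 3-5 | T3 5-9 | T4 9-20 | T5 20-28 | T6 28-32 | T3 32-42 | T1 42-53 |
Completion: T1=53  T2=3  T3=42  T4=20  T5=28  T6=32
Turnaround (C−A): T1=53  T2=3  T3=37  T4=11  T5=18  T6=22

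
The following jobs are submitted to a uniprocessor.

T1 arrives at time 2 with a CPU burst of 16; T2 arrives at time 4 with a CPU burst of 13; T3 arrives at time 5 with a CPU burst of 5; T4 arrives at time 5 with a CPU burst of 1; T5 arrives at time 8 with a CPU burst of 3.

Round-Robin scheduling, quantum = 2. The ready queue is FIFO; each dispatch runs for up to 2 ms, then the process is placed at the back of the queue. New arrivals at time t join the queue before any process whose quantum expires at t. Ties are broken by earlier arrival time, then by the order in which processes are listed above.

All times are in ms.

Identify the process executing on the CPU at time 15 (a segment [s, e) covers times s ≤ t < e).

T1

Gantt: | idle 0-2 | T1 2-4 | T2 4-6 | T1 6-8 | T3 8-10 | T4 10-11 | T2 11-13 | T5 13-15 | T1 15-17 | T3 17-19 | T2 19-21 | T5 21-22 | T1 22-24 | T3 24-25 | T2 25-27 | T1 27-29 | T2 29-31 | T1 31-33 | T2 33-35 | T1 35-37 | T2 37-38 | T1 38-40 |
Completion: T1=40  T2=38  T3=25  T4=11  T5=22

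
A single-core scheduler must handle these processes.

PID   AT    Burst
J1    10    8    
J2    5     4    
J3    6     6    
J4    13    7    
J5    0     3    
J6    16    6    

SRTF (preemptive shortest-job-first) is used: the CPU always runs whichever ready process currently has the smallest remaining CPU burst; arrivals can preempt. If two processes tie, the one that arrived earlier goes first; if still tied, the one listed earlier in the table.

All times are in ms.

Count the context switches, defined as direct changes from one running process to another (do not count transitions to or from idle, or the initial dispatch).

Timeline: | J5 0-3 | idle 3-5 | J2 5-9 | J3 9-15 | J4 15-22 | J6 22-28 | J1 28-36 |
Completion: J1=36  J2=9  J3=15  J4=22  J5=3  J6=28

4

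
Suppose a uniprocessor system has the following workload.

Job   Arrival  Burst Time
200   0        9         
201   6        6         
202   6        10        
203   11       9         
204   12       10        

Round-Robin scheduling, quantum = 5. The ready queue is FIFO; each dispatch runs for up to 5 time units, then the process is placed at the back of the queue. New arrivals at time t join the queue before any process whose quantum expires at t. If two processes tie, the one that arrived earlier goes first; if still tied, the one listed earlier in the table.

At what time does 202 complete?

35

Schedule: | 200 0-9 | 201 9-14 | 202 14-19 | 203 19-24 | 204 24-29 | 201 29-30 | 202 30-35 | 203 35-39 | 204 39-44 |
Completion: 200=9  201=30  202=35  203=39  204=44
Turnaround (C−A): 200=9  201=24  202=29  203=28  204=32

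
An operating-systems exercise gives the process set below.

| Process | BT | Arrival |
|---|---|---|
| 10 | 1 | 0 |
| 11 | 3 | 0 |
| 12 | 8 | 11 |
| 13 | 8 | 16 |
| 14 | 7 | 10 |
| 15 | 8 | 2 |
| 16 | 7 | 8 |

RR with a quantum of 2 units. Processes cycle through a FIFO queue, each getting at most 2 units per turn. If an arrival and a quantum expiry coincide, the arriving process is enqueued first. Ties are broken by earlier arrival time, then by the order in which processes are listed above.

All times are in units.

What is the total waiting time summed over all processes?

Gantt: | 10 0-1 | 11 1-3 | 15 3-5 | 11 5-6 | 15 6-8 | 16 8-10 | 15 10-12 | 14 12-14 | 16 14-16 | 12 16-18 | 15 18-20 | 14 20-22 | 13 22-24 | 16 24-26 | 12 26-28 | 14 28-30 | 13 30-32 | 16 32-33 | 12 33-35 | 14 35-36 | 13 36-38 | 12 38-40 | 13 40-42 |
Completion: 10=1  11=6  12=40  13=42  14=36  15=20  16=33
Turnaround (C−A): 10=1  11=6  12=29  13=26  14=26  15=18  16=25
Waiting = turnaround − burst: 10=0, 11=3, 12=21, 13=18, 14=19, 15=10, 16=18
Total waiting = 0 + 3 + 21 + 18 + 19 + 10 + 18 = 89

89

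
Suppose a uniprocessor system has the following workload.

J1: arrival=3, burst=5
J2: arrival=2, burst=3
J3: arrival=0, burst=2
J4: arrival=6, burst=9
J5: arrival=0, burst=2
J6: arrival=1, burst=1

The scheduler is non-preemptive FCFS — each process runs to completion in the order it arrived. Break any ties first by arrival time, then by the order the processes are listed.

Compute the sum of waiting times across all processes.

20

Gantt: | J3 0-2 | J5 2-4 | J6 4-5 | J2 5-8 | J1 8-13 | J4 13-22 |
Completion: J1=13  J2=8  J3=2  J4=22  J5=4  J6=5
Waiting = turnaround − burst: J1=5, J2=3, J3=0, J4=7, J5=2, J6=3
Total waiting = 5 + 3 + 0 + 7 + 2 + 3 = 20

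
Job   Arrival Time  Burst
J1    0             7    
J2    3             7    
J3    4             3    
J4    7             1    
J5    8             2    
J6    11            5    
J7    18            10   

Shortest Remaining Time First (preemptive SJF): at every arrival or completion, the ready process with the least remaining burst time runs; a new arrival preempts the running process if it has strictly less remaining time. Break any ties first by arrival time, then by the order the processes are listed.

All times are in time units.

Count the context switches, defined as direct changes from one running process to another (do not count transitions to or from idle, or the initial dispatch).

6

Timeline: | J1 0-7 | J4 7-8 | J5 8-10 | J3 10-13 | J6 13-18 | J2 18-25 | J7 25-35 |
Completion: J1=7  J2=25  J3=13  J4=8  J5=10  J6=18  J7=35
Turnaround (C−A): J1=7  J2=22  J3=9  J4=1  J5=2  J6=7  J7=17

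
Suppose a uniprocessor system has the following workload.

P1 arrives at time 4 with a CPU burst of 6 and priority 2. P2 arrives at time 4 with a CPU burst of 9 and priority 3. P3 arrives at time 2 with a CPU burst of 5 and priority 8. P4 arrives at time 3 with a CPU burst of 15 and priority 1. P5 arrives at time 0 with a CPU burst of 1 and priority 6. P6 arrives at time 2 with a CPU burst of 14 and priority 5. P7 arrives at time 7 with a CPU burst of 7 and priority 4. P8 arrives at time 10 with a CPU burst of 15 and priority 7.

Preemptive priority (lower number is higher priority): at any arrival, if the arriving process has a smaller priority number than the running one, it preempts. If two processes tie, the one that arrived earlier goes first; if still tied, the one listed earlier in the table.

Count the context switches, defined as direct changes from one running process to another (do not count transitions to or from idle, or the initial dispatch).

7

Timeline: | P5 0-1 | idle 1-2 | P6 2-3 | P4 3-18 | P1 18-24 | P2 24-33 | P7 33-40 | P6 40-53 | P8 53-68 | P3 68-73 |
Completion: P1=24  P2=33  P3=73  P4=18  P5=1  P6=53  P7=40  P8=68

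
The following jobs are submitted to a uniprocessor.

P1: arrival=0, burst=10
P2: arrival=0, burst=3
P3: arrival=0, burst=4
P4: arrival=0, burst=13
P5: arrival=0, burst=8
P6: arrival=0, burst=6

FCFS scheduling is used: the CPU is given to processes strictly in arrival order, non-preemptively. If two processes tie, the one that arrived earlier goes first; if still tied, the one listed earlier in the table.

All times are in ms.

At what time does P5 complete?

38

Schedule: | P1 0-10 | P2 10-13 | P3 13-17 | P4 17-30 | P5 30-38 | P6 38-44 |
Completion: P1=10  P2=13  P3=17  P4=30  P5=38  P6=44
Turnaround (C−A): P1=10  P2=13  P3=17  P4=30  P5=38  P6=44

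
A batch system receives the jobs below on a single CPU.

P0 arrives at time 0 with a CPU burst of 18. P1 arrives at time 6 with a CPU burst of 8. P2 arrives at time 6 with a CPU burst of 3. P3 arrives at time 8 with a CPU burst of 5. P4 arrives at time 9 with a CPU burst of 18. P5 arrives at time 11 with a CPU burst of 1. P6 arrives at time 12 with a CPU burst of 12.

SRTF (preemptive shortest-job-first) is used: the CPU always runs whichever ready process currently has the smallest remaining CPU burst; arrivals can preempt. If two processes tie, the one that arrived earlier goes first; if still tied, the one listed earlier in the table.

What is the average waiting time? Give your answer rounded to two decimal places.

Schedule: | P0 0-6 | P2 6-9 | P3 9-11 | P5 11-12 | P3 12-15 | P1 15-23 | P0 23-35 | P6 35-47 | P4 47-65 |
Completion: P0=35  P1=23  P2=9  P3=15  P4=65  P5=12  P6=47
Turnaround (C−A): P0=35  P1=17  P2=3  P3=7  P4=56  P5=1  P6=35
Waiting times: P0=17, P1=9, P2=0, P3=2, P4=38, P5=0, P6=23
Average waiting = (17+9+0+2+38+0+23) / 7 = 89/7 = 12.71

12.71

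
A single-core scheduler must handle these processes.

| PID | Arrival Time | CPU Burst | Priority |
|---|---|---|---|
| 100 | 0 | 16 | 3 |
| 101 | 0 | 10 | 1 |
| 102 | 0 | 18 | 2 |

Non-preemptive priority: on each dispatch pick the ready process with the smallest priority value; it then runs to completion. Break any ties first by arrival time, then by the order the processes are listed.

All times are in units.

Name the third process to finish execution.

Timeline: | 101 0-10 | 102 10-28 | 100 28-44 |
Completion: 100=44  101=10  102=28
Turnaround (C−A): 100=44  101=10  102=28
Finish order: 101 → 102 → 100

100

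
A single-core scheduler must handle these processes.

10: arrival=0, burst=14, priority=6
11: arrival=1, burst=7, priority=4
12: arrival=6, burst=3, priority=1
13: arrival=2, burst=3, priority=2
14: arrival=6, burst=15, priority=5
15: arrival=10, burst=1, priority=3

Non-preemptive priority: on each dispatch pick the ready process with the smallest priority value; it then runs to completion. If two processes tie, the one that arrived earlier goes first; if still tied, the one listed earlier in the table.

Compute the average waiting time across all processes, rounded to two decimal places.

12.50

Gantt: | 10 0-14 | 12 14-17 | 13 17-20 | 15 20-21 | 11 21-28 | 14 28-43 |
Completion: 10=14  11=28  12=17  13=20  14=43  15=21
Turnaround (C−A): 10=14  11=27  12=11  13=18  14=37  15=11
Waiting times: 10=0, 11=20, 12=8, 13=15, 14=22, 15=10
Average waiting = (0+20+8+15+22+10) / 6 = 75/6 = 12.50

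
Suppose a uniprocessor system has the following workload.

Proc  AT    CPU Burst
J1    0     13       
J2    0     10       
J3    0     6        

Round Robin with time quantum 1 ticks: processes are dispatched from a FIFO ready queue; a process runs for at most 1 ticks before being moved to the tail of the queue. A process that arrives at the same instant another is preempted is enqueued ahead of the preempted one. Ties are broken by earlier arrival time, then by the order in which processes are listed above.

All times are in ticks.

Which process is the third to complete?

J1

Gantt: | J1 0-1 | J2 1-2 | J3 2-3 | J1 3-4 | J2 4-5 | J3 5-6 | J1 6-7 | J2 7-8 | J3 8-9 | J1 9-10 | J2 10-11 | J3 11-12 | J1 12-13 | J2 13-14 | J3 14-15 | J1 15-16 | J2 16-17 | J3 17-18 | J1 18-19 | J2 19-20 | J1 20-21 | J2 21-22 | J1 22-23 | J2 23-24 | J1 24-25 | J2 25-26 | J1 26-29 |
Completion: J1=29  J2=26  J3=18
Turnaround (C−A): J1=29  J2=26  J3=18
Finish order: J3 → J2 → J1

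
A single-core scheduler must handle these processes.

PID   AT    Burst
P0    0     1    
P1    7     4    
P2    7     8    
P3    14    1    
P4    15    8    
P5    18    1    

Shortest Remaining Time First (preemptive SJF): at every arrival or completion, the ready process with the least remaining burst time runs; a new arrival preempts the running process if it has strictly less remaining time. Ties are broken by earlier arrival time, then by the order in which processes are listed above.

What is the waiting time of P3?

0

Gantt: | P0 0-1 | idle 1-7 | P1 7-11 | P2 11-14 | P3 14-15 | P2 15-18 | P5 18-19 | P2 19-21 | P4 21-29 |
Completion: P0=1  P1=11  P2=21  P3=15  P4=29  P5=19
Turnaround (C−A): P0=1  P1=4  P2=14  P3=1  P4=14  P5=1
Waiting(P3) = turnaround − burst = 1 − 1 = 0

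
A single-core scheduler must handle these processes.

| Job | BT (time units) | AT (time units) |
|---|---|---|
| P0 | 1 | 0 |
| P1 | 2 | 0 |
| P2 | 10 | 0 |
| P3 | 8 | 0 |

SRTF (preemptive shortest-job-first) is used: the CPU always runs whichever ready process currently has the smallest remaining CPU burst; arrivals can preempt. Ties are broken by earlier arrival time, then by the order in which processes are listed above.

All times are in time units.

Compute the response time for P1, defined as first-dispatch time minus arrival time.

Schedule: | P0 0-1 | P1 1-3 | P3 3-11 | P2 11-21 |
Completion: P0=1  P1=3  P2=21  P3=11
Response(P1) = first start − arrival = 1 − 0 = 1

1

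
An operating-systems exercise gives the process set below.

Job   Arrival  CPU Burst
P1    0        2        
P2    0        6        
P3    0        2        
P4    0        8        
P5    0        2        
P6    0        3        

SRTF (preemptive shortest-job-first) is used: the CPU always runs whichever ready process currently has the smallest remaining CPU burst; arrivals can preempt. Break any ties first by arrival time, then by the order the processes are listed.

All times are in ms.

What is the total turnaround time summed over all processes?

Timeline: | P1 0-2 | P3 2-4 | P5 4-6 | P6 6-9 | P2 9-15 | P4 15-23 |
Completion: P1=2  P2=15  P3=4  P4=23  P5=6  P6=9
Turnaround (C−A): P1=2  P2=15  P3=4  P4=23  P5=6  P6=9
Turnaround = completion − arrival: P1=2, P2=15, P3=4, P4=23, P5=6, P6=9
Total turnaround = 2 + 15 + 4 + 23 + 6 + 9 = 59

59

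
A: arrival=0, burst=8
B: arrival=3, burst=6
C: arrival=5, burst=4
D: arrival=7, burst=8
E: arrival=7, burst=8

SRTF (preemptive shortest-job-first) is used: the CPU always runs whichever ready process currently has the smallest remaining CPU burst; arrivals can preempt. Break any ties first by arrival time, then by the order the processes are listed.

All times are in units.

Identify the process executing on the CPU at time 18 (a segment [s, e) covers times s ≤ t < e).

Schedule: | A 0-8 | C 8-12 | B 12-18 | D 18-26 | E 26-34 |
Completion: A=8  B=18  C=12  D=26  E=34
Turnaround (C−A): A=8  B=15  C=7  D=19  E=27

D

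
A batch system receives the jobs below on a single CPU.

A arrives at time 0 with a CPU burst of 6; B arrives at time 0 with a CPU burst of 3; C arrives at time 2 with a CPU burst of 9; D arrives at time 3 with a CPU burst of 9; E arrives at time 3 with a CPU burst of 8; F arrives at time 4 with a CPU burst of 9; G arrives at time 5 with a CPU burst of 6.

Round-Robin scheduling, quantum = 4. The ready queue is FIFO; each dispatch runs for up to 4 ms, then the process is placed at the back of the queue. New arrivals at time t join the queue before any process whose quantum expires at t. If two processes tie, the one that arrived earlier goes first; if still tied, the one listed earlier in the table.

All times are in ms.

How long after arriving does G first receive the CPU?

20

Schedule: | A 0-4 | B 4-7 | C 7-11 | D 11-15 | E 15-19 | F 19-23 | A 23-25 | G 25-29 | C 29-33 | D 33-37 | E 37-41 | F 41-45 | G 45-47 | C 47-48 | D 48-49 | F 49-50 |
Completion: A=25  B=7  C=48  D=49  E=41  F=50  G=47
Turnaround (C−A): A=25  B=7  C=46  D=46  E=38  F=46  G=42
Response(G) = first start − arrival = 25 − 5 = 20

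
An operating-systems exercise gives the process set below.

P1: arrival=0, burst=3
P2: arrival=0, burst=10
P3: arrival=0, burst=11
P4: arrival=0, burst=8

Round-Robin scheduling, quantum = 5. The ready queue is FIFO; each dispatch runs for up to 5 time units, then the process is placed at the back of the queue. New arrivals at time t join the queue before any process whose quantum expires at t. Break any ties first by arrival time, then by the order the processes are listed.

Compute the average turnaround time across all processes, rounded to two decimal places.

Timeline: | P1 0-3 | P2 3-8 | P3 8-13 | P4 13-18 | P2 18-23 | P3 23-28 | P4 28-31 | P3 31-32 |
Completion: P1=3  P2=23  P3=32  P4=31
Turnaround (C−A): P1=3  P2=23  P3=32  P4=31
Turnaround times: P1=3, P2=23, P3=32, P4=31
Average turnaround = (3+23+32+31) / 4 = 89/4 = 22.25

22.25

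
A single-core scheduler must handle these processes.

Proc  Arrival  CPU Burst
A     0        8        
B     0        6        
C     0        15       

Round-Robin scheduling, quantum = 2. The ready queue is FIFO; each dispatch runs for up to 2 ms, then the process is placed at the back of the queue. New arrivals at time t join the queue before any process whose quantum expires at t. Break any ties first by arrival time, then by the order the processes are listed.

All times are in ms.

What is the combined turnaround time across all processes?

65

Gantt: | A 0-2 | B 2-4 | C 4-6 | A 6-8 | B 8-10 | C 10-12 | A 12-14 | B 14-16 | C 16-18 | A 18-20 | C 20-29 |
Completion: A=20  B=16  C=29
Turnaround = completion − arrival: A=20, B=16, C=29
Total turnaround = 20 + 16 + 29 = 65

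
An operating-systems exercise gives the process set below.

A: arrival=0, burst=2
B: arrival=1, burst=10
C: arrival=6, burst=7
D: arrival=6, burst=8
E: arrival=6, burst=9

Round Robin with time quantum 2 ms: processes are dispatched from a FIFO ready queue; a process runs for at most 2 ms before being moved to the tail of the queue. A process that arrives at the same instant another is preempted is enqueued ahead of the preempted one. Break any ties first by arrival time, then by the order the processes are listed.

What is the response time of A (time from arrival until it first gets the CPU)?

0

Schedule: | A 0-2 | B 2-6 | C 6-8 | D 8-10 | E 10-12 | B 12-14 | C 14-16 | D 16-18 | E 18-20 | B 20-22 | C 22-24 | D 24-26 | E 26-28 | B 28-30 | C 30-31 | D 31-33 | E 33-36 |
Completion: A=2  B=30  C=31  D=33  E=36
Response(A) = first start − arrival = 0 − 0 = 0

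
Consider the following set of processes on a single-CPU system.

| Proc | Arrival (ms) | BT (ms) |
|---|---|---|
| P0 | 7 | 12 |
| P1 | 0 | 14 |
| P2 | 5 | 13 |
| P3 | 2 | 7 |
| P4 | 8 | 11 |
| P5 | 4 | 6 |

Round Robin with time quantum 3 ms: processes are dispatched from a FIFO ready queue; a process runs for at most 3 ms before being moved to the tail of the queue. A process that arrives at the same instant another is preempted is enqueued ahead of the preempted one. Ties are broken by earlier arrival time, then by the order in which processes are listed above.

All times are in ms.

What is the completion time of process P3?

34

Gantt: | P1 0-3 | P3 3-6 | P1 6-9 | P5 9-12 | P2 12-15 | P3 15-18 | P0 18-21 | P4 21-24 | P1 24-27 | P5 27-30 | P2 30-33 | P3 33-34 | P0 34-37 | P4 37-40 | P1 40-43 | P2 43-46 | P0 46-49 | P4 49-52 | P1 52-54 | P2 54-57 | P0 57-60 | P4 60-62 | P2 62-63 |
Completion: P0=60  P1=54  P2=63  P3=34  P4=62  P5=30
Turnaround (C−A): P0=53  P1=54  P2=58  P3=32  P4=54  P5=26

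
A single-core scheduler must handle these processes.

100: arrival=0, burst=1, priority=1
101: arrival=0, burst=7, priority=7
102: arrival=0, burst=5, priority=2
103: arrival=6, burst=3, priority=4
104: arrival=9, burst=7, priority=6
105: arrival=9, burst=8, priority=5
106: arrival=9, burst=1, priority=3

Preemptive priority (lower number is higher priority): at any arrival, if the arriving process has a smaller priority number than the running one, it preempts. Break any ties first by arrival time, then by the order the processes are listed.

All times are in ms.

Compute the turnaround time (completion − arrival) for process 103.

Timeline: | 100 0-1 | 102 1-6 | 103 6-9 | 106 9-10 | 105 10-18 | 104 18-25 | 101 25-32 |
Completion: 100=1  101=32  102=6  103=9  104=25  105=18  106=10
Turnaround(103) = completion − arrival = 9 − 6 = 3

3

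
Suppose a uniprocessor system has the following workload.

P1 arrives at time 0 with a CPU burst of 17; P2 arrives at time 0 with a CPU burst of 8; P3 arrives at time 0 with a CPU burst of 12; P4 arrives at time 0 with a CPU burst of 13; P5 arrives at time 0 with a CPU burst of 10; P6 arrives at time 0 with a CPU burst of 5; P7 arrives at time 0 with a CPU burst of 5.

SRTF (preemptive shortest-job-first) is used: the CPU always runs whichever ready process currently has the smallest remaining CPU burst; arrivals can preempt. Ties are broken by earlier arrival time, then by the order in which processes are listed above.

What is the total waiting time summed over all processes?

154

Timeline: | P6 0-5 | P7 5-10 | P2 10-18 | P5 18-28 | P3 28-40 | P4 40-53 | P1 53-70 |
Completion: P1=70  P2=18  P3=40  P4=53  P5=28  P6=5  P7=10
Turnaround (C−A): P1=70  P2=18  P3=40  P4=53  P5=28  P6=5  P7=10
Waiting = turnaround − burst: P1=53, P2=10, P3=28, P4=40, P5=18, P6=0, P7=5
Total waiting = 53 + 10 + 28 + 40 + 18 + 0 + 5 = 154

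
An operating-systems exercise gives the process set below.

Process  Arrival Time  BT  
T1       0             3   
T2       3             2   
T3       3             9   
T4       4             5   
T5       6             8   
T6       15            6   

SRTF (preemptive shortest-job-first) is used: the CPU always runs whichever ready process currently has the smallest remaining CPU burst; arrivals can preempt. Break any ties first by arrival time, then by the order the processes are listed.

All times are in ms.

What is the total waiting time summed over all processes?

29

Timeline: | T1 0-3 | T2 3-5 | T4 5-10 | T5 10-18 | T6 18-24 | T3 24-33 |
Completion: T1=3  T2=5  T3=33  T4=10  T5=18  T6=24
Waiting = turnaround − burst: T1=0, T2=0, T3=21, T4=1, T5=4, T6=3
Total waiting = 0 + 0 + 21 + 1 + 4 + 3 = 29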